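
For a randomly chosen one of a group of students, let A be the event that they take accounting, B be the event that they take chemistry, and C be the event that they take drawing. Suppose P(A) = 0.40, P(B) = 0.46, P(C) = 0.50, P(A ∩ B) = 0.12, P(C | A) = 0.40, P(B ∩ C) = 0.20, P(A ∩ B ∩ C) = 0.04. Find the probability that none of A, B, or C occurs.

P(A ∩ C) = P(A)·P(C|A) = 0.40 × 0.40 = 0.16
P(A ∪ B ∪ C) = 0.40 + 0.46 + 0.50 − 0.12 − 0.16 − 0.20 + 0.04 = 0.92
P(none) = 1 − 0.92 = 0.08

0.08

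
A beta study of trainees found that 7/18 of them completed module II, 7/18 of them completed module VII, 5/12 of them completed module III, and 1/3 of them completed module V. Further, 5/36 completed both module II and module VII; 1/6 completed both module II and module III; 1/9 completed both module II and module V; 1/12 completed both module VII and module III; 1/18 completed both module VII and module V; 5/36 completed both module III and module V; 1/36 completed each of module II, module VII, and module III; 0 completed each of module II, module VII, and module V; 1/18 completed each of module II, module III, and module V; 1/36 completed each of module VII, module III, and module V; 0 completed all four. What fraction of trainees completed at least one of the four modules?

P(union) = 7/18 + 7/18 + 5/12 + 1/3 − 5/36 − 1/6 − 1/9 − 1/12 − 1/18 − 5/36 + 1/36 + 0 + 1/18 + 1/36 − 0 = 17/18

17/18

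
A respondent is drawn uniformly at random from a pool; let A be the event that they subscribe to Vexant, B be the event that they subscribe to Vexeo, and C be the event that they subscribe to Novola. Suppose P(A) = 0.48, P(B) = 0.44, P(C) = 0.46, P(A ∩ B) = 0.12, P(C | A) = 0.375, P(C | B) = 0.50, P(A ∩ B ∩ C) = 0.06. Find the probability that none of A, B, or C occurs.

P(A ∩ C) = P(A)·P(C|A) = 0.48 × 0.375 = 0.18
P(B ∩ C) = P(B)·P(C|B) = 0.44 × 0.50 = 0.22
P(A ∪ B ∪ C) = 0.48 + 0.44 + 0.46 − 0.12 − 0.18 − 0.22 + 0.06 = 0.92
P(none) = 1 − 0.92 = 0.08

0.08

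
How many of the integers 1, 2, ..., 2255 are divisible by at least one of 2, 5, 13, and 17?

floor(2255/2) + floor(2255/5) + floor(2255/13) + floor(2255/17) − floor(2255/10) − floor(2255/26) − floor(2255/34) − floor(2255/65) − floor(2255/85) − floor(2255/221) + floor(2255/130) + floor(2255/170) + floor(2255/442) + floor(2255/1105) − floor(2255/2210) = 1127 + 451 + 173 + 132 − 225 − 86 − 66 − 34 − 26 − 10 + 17 + 13 + 5 + 2 − 1 = 1472

1472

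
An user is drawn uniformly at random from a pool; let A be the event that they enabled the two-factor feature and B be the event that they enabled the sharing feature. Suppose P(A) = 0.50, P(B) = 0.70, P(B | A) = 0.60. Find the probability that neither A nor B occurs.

P(A ∩ B) = P(A)·P(B|A) = 0.50 × 0.60 = 0.30
By inclusion–exclusion:
P(A ∪ B) = 0.50 + 0.70 − 0.30 = 0.90
P(none) = 1 − 0.90 = 0.10

0.10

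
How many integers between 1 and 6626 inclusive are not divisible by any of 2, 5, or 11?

2409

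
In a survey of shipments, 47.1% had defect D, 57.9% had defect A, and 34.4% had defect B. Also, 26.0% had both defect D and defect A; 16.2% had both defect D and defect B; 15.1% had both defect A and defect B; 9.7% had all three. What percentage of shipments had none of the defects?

Inclusion–exclusion gives
P(union) = 47.1 + 57.9 + 34.4 − 26.0 − 16.2 − 15.1 + 9.7 = 91.8%
P(none) = 100% − 91.8% = 8.2%

8.2%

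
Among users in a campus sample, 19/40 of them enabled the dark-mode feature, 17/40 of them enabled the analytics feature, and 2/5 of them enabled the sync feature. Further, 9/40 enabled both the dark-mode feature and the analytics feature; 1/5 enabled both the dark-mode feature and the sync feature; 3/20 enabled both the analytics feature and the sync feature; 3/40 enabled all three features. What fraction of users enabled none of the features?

By inclusion-exclusion,
P(union) = 19/40 + 17/40 + 2/5 − 9/40 − 1/5 − 3/20 + 3/40 = 4/5
P(none) = 1 − 4/5 = 1/5

1/5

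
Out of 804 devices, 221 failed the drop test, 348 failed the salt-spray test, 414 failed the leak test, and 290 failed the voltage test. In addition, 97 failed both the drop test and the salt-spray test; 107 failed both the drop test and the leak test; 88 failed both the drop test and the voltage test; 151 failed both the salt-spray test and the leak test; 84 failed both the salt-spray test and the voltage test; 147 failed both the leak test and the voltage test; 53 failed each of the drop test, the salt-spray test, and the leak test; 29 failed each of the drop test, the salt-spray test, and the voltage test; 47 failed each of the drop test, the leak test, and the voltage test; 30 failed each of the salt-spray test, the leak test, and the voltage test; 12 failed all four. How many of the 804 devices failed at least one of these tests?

|at least one| = 221 + 348 + 414 + 290 − 97 − 107 − 88 − 151 − 84 − 147 + 53 + 29 + 47 + 30 − 12 = 746

746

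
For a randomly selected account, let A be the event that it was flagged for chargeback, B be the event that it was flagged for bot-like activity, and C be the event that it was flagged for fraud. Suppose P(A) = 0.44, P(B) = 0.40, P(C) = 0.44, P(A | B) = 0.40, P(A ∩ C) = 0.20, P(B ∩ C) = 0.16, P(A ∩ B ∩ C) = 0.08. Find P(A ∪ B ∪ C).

P(A ∩ B) = P(B)·P(A|B) = 0.40 × 0.40 = 0.16
Inclusion–exclusion gives
P(A ∪ B ∪ C) = 0.44 + 0.40 + 0.44 − 0.16 − 0.20 − 0.16 + 0.08 = 0.84

0.84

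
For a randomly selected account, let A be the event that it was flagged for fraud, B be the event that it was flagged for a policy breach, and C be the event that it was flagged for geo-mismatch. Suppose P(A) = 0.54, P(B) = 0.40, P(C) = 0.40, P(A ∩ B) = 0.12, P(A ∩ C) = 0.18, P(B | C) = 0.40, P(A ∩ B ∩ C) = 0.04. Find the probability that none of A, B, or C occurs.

0.08

P(B ∩ C) = P(C)·P(B|C) = 0.40 × 0.40 = 0.16
By inclusion–exclusion:
P(A ∪ B ∪ C) = 0.54 + 0.40 + 0.40 − 0.12 − 0.18 − 0.16 + 0.04 = 0.92
P(none) = 1 − 0.92 = 0.08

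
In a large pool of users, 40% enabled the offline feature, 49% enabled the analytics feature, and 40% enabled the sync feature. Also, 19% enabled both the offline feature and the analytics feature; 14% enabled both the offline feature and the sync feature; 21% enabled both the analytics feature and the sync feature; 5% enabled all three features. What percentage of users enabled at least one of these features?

80%

P(≥1) = 40 + 49 + 40 − 19 − 14 − 21 + 5 = 80%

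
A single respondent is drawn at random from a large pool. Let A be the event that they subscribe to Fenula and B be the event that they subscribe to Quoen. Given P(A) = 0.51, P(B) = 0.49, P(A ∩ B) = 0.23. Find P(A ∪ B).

By inclusion-exclusion,
P(A ∪ B) = 0.51 + 0.49 − 0.23 = 0.77

0.77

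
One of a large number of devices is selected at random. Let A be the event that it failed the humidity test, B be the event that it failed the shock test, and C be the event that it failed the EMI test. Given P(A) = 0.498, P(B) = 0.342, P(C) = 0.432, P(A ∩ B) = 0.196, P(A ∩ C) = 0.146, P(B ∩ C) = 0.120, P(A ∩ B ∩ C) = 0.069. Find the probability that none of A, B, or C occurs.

P(A ∪ B ∪ C) = 0.498 + 0.342 + 0.432 − 0.196 − 0.146 − 0.120 + 0.069 = 0.879
P(none) = 1 − 0.879 = 0.121

0.121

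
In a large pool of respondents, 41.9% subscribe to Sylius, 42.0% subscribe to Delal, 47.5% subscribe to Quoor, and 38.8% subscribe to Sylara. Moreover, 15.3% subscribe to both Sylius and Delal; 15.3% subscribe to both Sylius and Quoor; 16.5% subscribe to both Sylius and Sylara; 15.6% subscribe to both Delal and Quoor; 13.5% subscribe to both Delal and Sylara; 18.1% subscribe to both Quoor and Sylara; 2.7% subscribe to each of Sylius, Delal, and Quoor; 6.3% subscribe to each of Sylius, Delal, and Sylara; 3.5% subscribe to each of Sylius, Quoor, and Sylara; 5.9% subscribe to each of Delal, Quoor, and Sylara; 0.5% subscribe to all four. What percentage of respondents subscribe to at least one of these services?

93.8%

By inclusion–exclusion:
P(≥1) = 41.9 + 42.0 + 47.5 + 38.8 − 15.3 − 15.3 − 16.5 − 15.6 − 13.5 − 18.1 + 2.7 + 6.3 + 3.5 + 5.9 − 0.5 = 93.8%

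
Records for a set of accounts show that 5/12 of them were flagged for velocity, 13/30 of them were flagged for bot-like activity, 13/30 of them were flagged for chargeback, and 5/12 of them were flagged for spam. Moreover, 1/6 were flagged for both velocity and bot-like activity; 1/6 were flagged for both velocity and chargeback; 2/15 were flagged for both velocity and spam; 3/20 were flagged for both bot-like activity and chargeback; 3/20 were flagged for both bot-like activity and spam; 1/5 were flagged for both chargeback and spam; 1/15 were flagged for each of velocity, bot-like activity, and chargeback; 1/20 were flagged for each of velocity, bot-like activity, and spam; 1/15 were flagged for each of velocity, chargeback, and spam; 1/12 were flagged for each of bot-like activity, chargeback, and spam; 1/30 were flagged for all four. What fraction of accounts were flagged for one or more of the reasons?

29/30

Apply inclusion-exclusion:
P(at least one) = 5/12 + 13/30 + 13/30 + 5/12 − 1/6 − 1/6 − 2/15 − 3/20 − 3/20 − 1/5 + 1/15 + 1/20 + 1/15 + 1/12 − 1/30 = 29/30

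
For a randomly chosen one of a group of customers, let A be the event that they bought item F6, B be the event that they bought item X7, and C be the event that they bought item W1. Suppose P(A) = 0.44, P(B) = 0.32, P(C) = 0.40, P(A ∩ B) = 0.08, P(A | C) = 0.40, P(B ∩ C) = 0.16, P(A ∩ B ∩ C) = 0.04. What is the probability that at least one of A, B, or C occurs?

P(A ∩ C) = P(C)·P(A|C) = 0.40 × 0.40 = 0.16
P(A ∪ B ∪ C) = 0.44 + 0.32 + 0.40 − 0.08 − 0.16 − 0.16 + 0.04 = 0.80

0.80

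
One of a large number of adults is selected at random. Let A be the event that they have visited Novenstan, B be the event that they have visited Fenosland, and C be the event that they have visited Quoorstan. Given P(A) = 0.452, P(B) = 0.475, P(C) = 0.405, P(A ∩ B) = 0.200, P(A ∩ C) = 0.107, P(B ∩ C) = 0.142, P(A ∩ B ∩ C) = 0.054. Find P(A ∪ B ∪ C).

0.937

By inclusion-exclusion,
P(A ∪ B ∪ C) = 0.452 + 0.475 + 0.405 − 0.200 − 0.107 − 0.142 + 0.054 = 0.937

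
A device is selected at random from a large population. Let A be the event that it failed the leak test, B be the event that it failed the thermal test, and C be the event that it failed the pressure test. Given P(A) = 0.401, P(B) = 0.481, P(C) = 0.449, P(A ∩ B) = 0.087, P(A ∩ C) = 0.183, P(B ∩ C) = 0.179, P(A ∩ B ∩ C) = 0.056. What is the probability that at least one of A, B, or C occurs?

0.938

Apply inclusion-exclusion:
P(A ∪ B ∪ C) = 0.401 + 0.481 + 0.449 − 0.087 − 0.183 − 0.179 + 0.056 = 0.938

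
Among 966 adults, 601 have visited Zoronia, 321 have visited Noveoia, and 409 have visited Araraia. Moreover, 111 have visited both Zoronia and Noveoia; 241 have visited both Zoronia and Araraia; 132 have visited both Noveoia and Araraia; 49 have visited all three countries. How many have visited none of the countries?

N(≥1) = 601 + 321 + 409 − 111 − 241 − 132 + 49 = 896
None: 966 − 896 = 70

70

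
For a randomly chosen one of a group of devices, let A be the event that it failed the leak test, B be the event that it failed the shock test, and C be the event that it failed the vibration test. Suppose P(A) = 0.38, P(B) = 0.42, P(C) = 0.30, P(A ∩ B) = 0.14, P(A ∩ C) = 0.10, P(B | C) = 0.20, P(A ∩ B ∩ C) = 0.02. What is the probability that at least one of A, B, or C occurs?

P(B ∩ C) = P(C)·P(B|C) = 0.30 × 0.20 = 0.06
Using inclusion–exclusion:
P(A ∪ B ∪ C) = 0.38 + 0.42 + 0.30 − 0.14 − 0.10 − 0.06 + 0.02 = 0.82

0.82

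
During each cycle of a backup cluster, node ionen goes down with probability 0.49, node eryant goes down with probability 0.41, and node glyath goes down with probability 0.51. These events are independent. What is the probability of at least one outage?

0.852559

P(none) = (1 − 0.49) × (1 − 0.41) × (1 − 0.51) = 0.51 × 0.59 × 0.49 = 0.147441
P(at least one) = 1 − 0.147441 = 0.852559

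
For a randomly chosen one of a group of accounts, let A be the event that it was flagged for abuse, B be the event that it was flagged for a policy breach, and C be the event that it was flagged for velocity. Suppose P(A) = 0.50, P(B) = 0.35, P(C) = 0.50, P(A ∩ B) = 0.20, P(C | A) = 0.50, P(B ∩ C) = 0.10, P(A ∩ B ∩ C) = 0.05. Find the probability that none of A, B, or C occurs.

P(A ∩ C) = P(A)·P(C|A) = 0.50 × 0.50 = 0.25
Apply inclusion-exclusion:
P(A ∪ B ∪ C) = 0.50 + 0.35 + 0.50 − 0.20 − 0.25 − 0.10 + 0.05 = 0.85
P(none) = 1 − 0.85 = 0.15

0.15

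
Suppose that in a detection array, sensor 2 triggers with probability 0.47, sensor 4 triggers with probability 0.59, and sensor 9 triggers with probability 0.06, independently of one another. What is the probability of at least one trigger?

0.795738

P(none) = (1 − 0.47) × (1 − 0.59) × (1 − 0.06) = 0.53 × 0.41 × 0.94 = 0.204262
P(at least one) = 1 − 0.204262 = 0.795738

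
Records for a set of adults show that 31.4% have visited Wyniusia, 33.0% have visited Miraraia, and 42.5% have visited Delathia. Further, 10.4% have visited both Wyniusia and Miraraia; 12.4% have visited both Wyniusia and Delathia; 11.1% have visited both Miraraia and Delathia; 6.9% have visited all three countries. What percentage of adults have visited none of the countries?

20.1%

Inclusion–exclusion gives
P(at least one) = 31.4 + 33.0 + 42.5 − 10.4 − 12.4 − 11.1 + 6.9 = 79.9%
P(none) = 100% − 79.9% = 20.1%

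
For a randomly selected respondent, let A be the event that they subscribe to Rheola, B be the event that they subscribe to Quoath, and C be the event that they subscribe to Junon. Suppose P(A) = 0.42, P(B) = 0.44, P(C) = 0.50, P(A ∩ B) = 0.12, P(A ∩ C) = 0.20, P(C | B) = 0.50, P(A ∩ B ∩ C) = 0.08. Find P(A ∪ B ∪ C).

P(B ∩ C) = P(B)·P(C|B) = 0.44 × 0.50 = 0.22
Using inclusion–exclusion:
P(A ∪ B ∪ C) = 0.42 + 0.44 + 0.50 − 0.12 − 0.20 − 0.22 + 0.08 = 0.90

0.90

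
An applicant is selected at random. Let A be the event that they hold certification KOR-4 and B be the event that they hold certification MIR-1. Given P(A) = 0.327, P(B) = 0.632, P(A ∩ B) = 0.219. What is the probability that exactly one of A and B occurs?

0.521

By inclusion–exclusion (exactly-one form):
P(exactly one) = 0.327 + 0.632 − 2·0.219 = 0.521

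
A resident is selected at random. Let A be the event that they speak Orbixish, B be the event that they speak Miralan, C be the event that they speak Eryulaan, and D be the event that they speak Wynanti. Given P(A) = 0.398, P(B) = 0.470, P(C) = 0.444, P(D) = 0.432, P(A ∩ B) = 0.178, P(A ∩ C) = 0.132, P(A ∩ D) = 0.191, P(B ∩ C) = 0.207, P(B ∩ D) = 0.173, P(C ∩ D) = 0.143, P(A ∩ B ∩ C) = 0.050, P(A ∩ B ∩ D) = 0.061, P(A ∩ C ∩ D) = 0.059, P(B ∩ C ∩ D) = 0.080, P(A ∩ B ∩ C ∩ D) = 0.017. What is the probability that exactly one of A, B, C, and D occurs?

By inclusion–exclusion (exactly-one form):
P(exactly one) = 0.398 + 0.470 + 0.444 + 0.432 − 2·0.178 − 2·0.132 − 2·0.191 − 2·0.207 − 2·0.173 − 2·0.143 + 3·0.050 + 3·0.061 + 3·0.059 + 3·0.080 − 4·0.017 = 0.378

0.378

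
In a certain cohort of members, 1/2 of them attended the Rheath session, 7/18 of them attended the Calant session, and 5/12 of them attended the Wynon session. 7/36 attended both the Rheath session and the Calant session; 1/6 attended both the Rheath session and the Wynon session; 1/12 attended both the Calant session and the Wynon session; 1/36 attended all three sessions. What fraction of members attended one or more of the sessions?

8/9

P(at least one) = 1/2 + 7/18 + 5/12 − 7/36 − 1/6 − 1/12 + 1/36 = 8/9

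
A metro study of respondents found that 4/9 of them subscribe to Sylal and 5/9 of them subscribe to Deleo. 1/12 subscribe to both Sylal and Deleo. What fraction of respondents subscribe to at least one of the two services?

By inclusion-exclusion,
P(at least one) = 4/9 + 5/9 − 1/12 = 11/12

11/12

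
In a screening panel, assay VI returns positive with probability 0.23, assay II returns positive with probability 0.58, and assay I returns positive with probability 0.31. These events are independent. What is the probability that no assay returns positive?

0.223146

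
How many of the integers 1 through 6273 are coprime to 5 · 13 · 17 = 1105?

4360

By inclusion-exclusion,
floor(6273/5) + floor(6273/13) + floor(6273/17) − floor(6273/65) − floor(6273/85) − floor(6273/221) + floor(6273/1105) = 1254 + 482 + 369 − 96 − 73 − 28 + 5 = 1913
6273 − 1913 = 4360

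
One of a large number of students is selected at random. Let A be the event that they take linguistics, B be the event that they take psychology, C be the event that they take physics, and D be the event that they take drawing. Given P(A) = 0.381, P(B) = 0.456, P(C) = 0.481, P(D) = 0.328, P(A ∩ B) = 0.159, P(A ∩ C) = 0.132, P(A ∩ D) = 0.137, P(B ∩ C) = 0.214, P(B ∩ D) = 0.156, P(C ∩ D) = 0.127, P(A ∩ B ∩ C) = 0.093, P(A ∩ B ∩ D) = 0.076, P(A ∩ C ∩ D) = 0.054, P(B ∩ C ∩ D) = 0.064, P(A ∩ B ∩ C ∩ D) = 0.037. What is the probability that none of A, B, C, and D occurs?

P(A ∪ B ∪ C ∪ D) = 0.381 + 0.456 + 0.481 + 0.328 − 0.159 − 0.132 − 0.137 − 0.214 − 0.156 − 0.127 + 0.093 + 0.076 + 0.054 + 0.064 − 0.037 = 0.971
P(none) = 1 − 0.971 = 0.029

0.029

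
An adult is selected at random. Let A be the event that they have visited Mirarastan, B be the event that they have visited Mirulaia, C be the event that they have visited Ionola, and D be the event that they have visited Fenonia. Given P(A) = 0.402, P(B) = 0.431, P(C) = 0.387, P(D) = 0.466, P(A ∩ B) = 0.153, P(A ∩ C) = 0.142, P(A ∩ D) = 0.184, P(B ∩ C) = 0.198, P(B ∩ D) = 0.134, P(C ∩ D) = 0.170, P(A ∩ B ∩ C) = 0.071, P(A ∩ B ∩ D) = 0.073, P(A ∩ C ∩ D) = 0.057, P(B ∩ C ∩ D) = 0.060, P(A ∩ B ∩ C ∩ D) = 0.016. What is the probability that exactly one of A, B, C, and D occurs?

0.443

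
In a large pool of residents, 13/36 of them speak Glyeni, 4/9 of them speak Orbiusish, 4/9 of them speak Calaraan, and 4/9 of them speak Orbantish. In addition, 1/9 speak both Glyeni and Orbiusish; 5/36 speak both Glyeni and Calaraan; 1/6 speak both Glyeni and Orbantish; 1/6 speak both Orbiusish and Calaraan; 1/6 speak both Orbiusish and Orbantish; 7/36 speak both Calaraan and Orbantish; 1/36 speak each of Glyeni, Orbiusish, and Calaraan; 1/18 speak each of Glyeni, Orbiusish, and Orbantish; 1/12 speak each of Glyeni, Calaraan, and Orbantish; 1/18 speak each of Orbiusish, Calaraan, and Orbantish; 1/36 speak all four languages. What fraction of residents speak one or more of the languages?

17/18

P(≥1) = 13/36 + 4/9 + 4/9 + 4/9 − 1/9 − 5/36 − 1/6 − 1/6 − 1/6 − 7/36 + 1/36 + 1/18 + 1/12 + 1/18 − 1/36 = 17/18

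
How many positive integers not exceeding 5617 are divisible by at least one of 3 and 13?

Apply inclusion-exclusion:
floor(5617/3) + floor(5617/13) − floor(5617/39) = 1872 + 432 − 144 = 2160

2160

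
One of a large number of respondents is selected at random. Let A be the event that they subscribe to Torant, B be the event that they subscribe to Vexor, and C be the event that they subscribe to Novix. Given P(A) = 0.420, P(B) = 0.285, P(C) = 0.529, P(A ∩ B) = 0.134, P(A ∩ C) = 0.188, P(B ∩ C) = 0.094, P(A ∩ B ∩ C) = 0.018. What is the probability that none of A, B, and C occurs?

By inclusion-exclusion,
P(A ∪ B ∪ C) = 0.420 + 0.285 + 0.529 − 0.134 − 0.188 − 0.094 + 0.018 = 0.836
P(none) = 1 − 0.836 = 0.164

0.164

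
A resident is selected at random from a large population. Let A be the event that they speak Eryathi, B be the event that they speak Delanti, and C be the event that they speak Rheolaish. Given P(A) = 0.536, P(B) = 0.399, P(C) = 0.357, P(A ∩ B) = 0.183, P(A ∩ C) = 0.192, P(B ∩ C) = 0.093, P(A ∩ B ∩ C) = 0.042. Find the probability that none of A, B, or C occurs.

0.134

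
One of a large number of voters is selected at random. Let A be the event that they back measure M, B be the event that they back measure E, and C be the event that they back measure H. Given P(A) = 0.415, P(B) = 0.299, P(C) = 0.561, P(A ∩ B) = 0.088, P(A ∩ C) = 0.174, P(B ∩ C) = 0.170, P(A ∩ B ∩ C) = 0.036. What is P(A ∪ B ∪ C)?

0.879

P(A ∪ B ∪ C) = 0.415 + 0.299 + 0.561 − 0.088 − 0.174 − 0.170 + 0.036 = 0.879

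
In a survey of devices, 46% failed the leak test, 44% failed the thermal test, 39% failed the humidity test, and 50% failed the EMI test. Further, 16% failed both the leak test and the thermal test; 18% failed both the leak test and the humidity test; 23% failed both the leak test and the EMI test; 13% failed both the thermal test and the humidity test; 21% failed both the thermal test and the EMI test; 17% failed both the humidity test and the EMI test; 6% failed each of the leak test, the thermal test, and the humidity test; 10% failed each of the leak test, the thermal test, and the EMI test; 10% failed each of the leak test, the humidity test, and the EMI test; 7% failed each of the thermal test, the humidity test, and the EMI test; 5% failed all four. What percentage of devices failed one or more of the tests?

By inclusion–exclusion:
P(≥1) = 46 + 44 + 39 + 50 − 16 − 18 − 23 − 13 − 21 − 17 + 6 + 10 + 10 + 7 − 5 = 99%

99%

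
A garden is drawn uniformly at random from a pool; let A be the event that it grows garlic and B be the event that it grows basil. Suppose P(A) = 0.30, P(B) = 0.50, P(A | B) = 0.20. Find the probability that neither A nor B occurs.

0.30

P(A ∩ B) = P(B)·P(A|B) = 0.50 × 0.20 = 0.10
Apply inclusion-exclusion:
P(A ∪ B) = 0.30 + 0.50 − 0.10 = 0.70
P(none) = 1 − 0.70 = 0.30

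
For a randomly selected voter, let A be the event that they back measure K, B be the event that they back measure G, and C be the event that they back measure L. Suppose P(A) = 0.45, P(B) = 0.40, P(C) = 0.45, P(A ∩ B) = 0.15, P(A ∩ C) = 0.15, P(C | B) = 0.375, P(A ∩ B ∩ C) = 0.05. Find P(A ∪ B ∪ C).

0.90

P(B ∩ C) = P(B)·P(C|B) = 0.40 × 0.375 = 0.15
P(A ∪ B ∪ C) = 0.45 + 0.40 + 0.45 − 0.15 − 0.15 − 0.15 + 0.05 = 0.90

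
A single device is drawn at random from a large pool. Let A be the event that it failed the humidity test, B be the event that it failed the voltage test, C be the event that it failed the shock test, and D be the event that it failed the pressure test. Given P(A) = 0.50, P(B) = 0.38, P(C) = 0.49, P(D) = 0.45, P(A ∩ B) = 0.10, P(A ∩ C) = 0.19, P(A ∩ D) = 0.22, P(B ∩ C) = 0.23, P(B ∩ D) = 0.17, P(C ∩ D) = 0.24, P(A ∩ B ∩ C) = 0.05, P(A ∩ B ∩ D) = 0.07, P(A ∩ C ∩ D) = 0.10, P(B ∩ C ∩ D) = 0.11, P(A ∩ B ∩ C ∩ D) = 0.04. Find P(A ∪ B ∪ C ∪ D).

P(A ∪ B ∪ C ∪ D) = 0.50 + 0.38 + 0.49 + 0.45 − 0.10 − 0.19 − 0.22 − 0.23 − 0.17 − 0.24 + 0.05 + 0.07 + 0.10 + 0.11 − 0.04 = 0.96

0.96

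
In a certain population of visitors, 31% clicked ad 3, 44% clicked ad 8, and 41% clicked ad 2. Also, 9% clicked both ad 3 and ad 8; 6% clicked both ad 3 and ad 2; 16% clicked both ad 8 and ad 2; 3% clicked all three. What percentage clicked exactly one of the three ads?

By inclusion–exclusion (exactly-one form):
P(exactly one) = 31 + 44 + 41 − 2·9 − 2·6 − 2·16 + 3·3 = 63%

63%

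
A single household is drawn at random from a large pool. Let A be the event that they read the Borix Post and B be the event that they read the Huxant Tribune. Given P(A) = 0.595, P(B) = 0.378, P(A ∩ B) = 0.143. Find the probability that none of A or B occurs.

0.170

P(A ∪ B) = 0.595 + 0.378 − 0.143 = 0.830
P(none) = 1 − 0.830 = 0.170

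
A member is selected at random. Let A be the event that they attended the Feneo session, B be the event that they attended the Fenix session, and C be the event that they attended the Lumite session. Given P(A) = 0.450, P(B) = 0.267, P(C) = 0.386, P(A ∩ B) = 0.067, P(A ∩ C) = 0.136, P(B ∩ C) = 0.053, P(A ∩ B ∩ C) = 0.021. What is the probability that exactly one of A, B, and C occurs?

P(exactly one) = 0.450 + 0.267 + 0.386 − 2·0.067 − 2·0.136 − 2·0.053 + 3·0.021 = 0.654

0.654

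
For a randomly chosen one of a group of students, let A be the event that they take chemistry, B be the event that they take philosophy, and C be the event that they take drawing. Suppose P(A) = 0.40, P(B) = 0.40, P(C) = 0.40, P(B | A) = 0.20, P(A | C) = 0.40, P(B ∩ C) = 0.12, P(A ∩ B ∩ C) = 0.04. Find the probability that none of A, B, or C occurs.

P(A ∩ B) = P(A)·P(B|A) = 0.40 × 0.20 = 0.08
P(A ∩ C) = P(C)·P(A|C) = 0.40 × 0.40 = 0.16
Using inclusion–exclusion:
P(A ∪ B ∪ C) = 0.40 + 0.40 + 0.40 − 0.08 − 0.16 − 0.12 + 0.04 = 0.88
P(none) = 1 − 0.88 = 0.12

0.12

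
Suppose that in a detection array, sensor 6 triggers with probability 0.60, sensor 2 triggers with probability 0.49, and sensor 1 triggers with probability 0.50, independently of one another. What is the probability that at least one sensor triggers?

Independence gives P(none) = ∏(1 − pᵢ).
P(none) = (1 − 0.60) × (1 − 0.49) × (1 − 0.50) = 0.40 × 0.51 × 0.50 = 0.102
P(at least one) = 1 − 0.102 = 0.898

0.898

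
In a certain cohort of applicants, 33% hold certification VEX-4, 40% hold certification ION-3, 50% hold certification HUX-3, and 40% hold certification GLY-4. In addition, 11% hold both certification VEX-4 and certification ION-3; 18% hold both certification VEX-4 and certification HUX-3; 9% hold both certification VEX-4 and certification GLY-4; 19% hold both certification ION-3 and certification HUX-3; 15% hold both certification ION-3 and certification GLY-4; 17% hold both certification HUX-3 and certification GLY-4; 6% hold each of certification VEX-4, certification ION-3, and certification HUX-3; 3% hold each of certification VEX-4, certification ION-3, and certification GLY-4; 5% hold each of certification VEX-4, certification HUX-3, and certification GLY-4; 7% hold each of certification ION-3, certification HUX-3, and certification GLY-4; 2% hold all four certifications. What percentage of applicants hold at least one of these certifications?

93%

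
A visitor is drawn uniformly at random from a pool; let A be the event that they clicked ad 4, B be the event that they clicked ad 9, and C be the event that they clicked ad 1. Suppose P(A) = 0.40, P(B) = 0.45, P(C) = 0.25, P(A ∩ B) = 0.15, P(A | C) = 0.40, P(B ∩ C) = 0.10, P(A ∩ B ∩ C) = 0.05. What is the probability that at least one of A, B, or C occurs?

0.80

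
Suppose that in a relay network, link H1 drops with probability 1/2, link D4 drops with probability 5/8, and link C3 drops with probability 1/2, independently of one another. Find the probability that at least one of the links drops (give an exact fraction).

P(none) = (1 − 1/2) × (1 − 5/8) × (1 − 1/2) = 1/2 × 3/8 × 1/2 = 3/32
P(at least one) = 1 − 3/32 = 29/32

29/32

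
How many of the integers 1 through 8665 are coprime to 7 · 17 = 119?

Using inclusion–exclusion:
1237 + 509 − 72 = 1674
8665 − 1674 = 6991

6991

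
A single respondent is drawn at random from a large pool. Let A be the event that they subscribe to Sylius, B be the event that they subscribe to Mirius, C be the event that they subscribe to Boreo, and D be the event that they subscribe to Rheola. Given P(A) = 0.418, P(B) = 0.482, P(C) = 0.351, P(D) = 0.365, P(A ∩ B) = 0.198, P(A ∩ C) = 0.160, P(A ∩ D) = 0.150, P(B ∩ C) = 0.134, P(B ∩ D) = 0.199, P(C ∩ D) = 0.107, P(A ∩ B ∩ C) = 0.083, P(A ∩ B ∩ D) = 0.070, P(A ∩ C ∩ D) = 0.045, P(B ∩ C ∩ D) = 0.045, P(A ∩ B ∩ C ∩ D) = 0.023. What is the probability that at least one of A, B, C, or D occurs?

P(A ∪ B ∪ C ∪ D) = 0.418 + 0.482 + 0.351 + 0.365 − 0.198 − 0.160 − 0.150 − 0.134 − 0.199 − 0.107 + 0.083 + 0.070 + 0.045 + 0.045 − 0.023 = 0.888

0.888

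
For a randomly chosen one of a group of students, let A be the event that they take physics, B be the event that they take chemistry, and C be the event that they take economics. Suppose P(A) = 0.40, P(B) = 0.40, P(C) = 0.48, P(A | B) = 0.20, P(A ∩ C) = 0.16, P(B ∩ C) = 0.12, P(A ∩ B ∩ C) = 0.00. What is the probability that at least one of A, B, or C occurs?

0.92

P(A ∩ B) = P(B)·P(A|B) = 0.40 × 0.20 = 0.08
By inclusion–exclusion:
P(A ∪ B ∪ C) = 0.40 + 0.40 + 0.48 − 0.08 − 0.16 − 0.12 + 0.00 = 0.92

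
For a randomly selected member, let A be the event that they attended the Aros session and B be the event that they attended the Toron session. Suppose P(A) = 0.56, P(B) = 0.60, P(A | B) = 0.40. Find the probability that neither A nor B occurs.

P(A ∩ B) = P(B)·P(A|B) = 0.60 × 0.40 = 0.24
P(A ∪ B) = 0.56 + 0.60 − 0.24 = 0.92
P(none) = 1 − 0.92 = 0.08

0.08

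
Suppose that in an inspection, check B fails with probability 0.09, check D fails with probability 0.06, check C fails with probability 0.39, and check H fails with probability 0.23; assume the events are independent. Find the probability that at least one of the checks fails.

Independence gives P(none) = ∏(1 − pᵢ).
P(none) = (1 − 0.09) × (1 − 0.06) × (1 − 0.39) × (1 − 0.23) = 0.91 × 0.94 × 0.61 × 0.77 = 0.40178138
P(at least one) = 1 − 0.40178138 = 0.59821862

0.59821862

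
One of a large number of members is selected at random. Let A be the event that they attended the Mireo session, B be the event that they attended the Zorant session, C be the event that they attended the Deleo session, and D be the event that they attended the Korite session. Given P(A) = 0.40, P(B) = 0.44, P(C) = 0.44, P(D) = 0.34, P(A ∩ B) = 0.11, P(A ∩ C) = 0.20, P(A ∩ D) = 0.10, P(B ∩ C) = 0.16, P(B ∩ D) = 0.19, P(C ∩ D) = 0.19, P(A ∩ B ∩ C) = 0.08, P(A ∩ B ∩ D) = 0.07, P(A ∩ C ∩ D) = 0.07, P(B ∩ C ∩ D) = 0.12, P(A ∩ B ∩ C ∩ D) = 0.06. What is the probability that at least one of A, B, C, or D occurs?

0.95

P(A ∪ B ∪ C ∪ D) = 0.40 + 0.44 + 0.44 + 0.34 − 0.11 − 0.20 − 0.10 − 0.16 − 0.19 − 0.19 + 0.08 + 0.07 + 0.07 + 0.12 − 0.06 = 0.95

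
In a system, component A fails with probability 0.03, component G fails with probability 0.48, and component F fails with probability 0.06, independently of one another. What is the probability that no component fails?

Independence gives P(none) = ∏(1 − pᵢ).
P(none) = (1 − 0.03) × (1 − 0.48) × (1 − 0.06) = 0.97 × 0.52 × 0.94 = 0.474136

0.474136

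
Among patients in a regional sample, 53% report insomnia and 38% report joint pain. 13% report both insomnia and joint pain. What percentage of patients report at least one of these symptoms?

78%

P(union) = 53 + 38 − 13 = 78%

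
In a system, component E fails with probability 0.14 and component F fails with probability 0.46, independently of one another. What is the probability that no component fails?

0.4644

P(none) = (1 − 0.14) × (1 − 0.46) = 0.86 × 0.54 = 0.4644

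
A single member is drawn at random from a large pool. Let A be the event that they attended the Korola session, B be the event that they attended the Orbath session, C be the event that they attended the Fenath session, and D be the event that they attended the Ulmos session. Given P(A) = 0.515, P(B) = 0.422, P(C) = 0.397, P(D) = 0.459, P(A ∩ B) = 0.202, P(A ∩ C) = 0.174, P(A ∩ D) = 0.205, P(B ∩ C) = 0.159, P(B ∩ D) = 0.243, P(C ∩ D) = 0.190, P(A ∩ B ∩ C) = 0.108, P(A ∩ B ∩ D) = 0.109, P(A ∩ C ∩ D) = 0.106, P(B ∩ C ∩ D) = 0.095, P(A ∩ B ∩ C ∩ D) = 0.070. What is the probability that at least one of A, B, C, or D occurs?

Using inclusion–exclusion:
P(A ∪ B ∪ C ∪ D) = 0.515 + 0.422 + 0.397 + 0.459 − 0.202 − 0.174 − 0.205 − 0.159 − 0.243 − 0.190 + 0.108 + 0.109 + 0.106 + 0.095 − 0.070 = 0.968

0.968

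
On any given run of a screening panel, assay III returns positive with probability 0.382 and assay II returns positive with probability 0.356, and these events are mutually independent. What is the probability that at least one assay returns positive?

0.602008

P(none) = (1 − 0.382) × (1 − 0.356) = 0.618 × 0.644 = 0.397992
P(at least one) = 1 − 0.397992 = 0.602008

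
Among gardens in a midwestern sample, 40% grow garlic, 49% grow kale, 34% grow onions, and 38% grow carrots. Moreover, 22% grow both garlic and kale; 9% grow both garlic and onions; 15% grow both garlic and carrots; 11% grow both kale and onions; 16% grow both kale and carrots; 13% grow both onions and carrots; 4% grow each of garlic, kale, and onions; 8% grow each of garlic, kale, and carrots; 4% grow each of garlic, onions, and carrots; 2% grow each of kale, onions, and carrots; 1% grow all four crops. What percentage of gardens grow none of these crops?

8%

P(≥1) = 40 + 49 + 34 + 38 − 22 − 9 − 15 − 11 − 16 − 13 + 4 + 8 + 4 + 2 − 1 = 92%
P(none) = 100% − 92% = 8%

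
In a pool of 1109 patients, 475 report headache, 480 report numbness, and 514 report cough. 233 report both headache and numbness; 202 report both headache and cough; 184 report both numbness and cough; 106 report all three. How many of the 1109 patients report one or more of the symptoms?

956

N(≥1) = 475 + 480 + 514 − 233 − 202 − 184 + 106 = 956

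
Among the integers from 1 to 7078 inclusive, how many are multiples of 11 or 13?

Using inclusion–exclusion:
floor(7078/11) + floor(7078/13) − floor(7078/143) = 643 + 544 − 49 = 1138

1138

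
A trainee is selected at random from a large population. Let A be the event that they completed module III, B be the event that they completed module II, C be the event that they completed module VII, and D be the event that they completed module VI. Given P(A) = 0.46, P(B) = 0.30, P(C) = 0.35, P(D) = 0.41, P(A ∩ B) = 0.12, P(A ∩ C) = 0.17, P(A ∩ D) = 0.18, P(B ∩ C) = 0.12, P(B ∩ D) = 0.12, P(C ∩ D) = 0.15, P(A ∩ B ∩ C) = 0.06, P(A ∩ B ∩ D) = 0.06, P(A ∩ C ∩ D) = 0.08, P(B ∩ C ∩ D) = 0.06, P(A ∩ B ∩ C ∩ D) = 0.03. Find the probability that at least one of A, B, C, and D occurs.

0.89

P(A ∪ B ∪ C ∪ D) = 0.46 + 0.30 + 0.35 + 0.41 − 0.12 − 0.17 − 0.18 − 0.12 − 0.12 − 0.15 + 0.06 + 0.06 + 0.08 + 0.06 − 0.03 = 0.89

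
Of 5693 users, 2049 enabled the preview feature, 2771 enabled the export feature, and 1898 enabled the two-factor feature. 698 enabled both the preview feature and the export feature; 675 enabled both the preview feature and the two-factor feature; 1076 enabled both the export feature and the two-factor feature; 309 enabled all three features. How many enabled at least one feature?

4578

By inclusion–exclusion:
|union| = 2049 + 2771 + 1898 − 698 − 675 − 1076 + 309 = 4578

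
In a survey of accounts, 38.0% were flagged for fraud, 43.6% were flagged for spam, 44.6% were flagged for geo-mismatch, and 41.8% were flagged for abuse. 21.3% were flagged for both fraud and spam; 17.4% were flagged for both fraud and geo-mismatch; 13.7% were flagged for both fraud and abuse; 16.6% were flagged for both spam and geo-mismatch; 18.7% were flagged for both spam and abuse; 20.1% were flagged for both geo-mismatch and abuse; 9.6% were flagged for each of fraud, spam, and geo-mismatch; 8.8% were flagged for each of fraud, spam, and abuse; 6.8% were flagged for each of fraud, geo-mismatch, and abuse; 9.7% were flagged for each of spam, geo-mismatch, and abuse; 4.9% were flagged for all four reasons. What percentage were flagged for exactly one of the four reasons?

Using the inclusion–exclusion count for exactly one event:
P(exactly one) = 38.0 + 43.6 + 44.6 + 41.8 − 2·21.3 − 2·17.4 − 2·13.7 − 2·16.6 − 2·18.7 − 2·20.1 + 3·9.6 + 3·8.8 + 3·6.8 + 3·9.7 − 4·4.9 = 37.5%

37.5%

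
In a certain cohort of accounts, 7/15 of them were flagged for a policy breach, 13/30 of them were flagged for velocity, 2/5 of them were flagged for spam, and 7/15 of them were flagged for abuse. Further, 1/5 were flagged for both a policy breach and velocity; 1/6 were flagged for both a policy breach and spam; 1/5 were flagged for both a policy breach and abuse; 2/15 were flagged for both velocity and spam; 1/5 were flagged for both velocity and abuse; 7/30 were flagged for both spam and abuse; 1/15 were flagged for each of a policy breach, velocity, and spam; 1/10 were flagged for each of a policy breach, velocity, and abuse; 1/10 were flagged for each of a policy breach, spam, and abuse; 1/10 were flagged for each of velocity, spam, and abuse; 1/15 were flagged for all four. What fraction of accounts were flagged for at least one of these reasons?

P(union) = 7/15 + 13/30 + 2/5 + 7/15 − 1/5 − 1/6 − 1/5 − 2/15 − 1/5 − 7/30 + 1/15 + 1/10 + 1/10 + 1/10 − 1/15 = 14/15

14/15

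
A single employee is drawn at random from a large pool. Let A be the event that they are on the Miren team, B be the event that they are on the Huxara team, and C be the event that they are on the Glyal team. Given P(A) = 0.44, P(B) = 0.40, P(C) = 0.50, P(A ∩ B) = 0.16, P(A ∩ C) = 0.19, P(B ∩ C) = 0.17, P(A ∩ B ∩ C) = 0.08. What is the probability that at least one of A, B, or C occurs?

0.90

Inclusion–exclusion gives
P(A ∪ B ∪ C) = 0.44 + 0.40 + 0.50 − 0.16 − 0.19 − 0.17 + 0.08 = 0.90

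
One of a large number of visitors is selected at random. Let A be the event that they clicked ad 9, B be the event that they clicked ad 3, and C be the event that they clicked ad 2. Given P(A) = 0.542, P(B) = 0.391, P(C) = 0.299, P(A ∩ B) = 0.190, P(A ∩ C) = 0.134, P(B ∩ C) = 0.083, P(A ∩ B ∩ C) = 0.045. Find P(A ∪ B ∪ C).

0.870

Inclusion–exclusion gives
P(A ∪ B ∪ C) = 0.542 + 0.391 + 0.299 − 0.190 − 0.134 − 0.083 + 0.045 = 0.870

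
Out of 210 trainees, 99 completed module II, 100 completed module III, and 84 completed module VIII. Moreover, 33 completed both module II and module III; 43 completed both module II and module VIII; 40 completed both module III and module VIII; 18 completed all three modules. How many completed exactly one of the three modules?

105

Using the inclusion–exclusion count for exactly one event:
|exactly one| = 99 + 100 + 84 − 2·33 − 2·43 − 2·40 + 3·18 = 105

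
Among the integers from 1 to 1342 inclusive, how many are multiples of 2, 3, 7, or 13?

By inclusion–exclusion:
⌊1342/2⌋ + ⌊1342/3⌋ + ⌊1342/7⌋ + ⌊1342/13⌋ − ⌊1342/6⌋ − ⌊1342/14⌋ − ⌊1342/26⌋ − ⌊1342/21⌋ − ⌊1342/39⌋ − ⌊1342/91⌋ + ⌊1342/42⌋ + ⌊1342/78⌋ + ⌊1342/182⌋ + ⌊1342/273⌋ − ⌊1342/546⌋ = 671 + 447 + 191 + 103 − 223 − 95 − 51 − 63 − 34 − 14 + 31 + 17 + 7 + 4 − 2 = 989

989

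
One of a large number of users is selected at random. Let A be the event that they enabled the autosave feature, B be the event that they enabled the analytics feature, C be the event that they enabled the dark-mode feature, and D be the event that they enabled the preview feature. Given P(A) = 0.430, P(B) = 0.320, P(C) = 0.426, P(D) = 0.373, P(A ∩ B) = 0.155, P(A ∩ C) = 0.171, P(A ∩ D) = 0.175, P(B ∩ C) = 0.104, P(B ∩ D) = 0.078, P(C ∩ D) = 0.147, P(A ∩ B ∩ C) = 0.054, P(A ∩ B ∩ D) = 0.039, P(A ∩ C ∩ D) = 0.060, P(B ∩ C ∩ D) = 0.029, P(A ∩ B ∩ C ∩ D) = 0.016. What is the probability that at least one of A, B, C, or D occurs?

0.885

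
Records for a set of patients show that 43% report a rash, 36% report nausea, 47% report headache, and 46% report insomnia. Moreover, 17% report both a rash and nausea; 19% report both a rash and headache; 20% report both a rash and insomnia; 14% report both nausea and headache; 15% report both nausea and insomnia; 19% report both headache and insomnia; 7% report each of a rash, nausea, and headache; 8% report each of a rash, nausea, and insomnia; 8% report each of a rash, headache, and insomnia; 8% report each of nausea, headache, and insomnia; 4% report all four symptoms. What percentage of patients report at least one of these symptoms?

95%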